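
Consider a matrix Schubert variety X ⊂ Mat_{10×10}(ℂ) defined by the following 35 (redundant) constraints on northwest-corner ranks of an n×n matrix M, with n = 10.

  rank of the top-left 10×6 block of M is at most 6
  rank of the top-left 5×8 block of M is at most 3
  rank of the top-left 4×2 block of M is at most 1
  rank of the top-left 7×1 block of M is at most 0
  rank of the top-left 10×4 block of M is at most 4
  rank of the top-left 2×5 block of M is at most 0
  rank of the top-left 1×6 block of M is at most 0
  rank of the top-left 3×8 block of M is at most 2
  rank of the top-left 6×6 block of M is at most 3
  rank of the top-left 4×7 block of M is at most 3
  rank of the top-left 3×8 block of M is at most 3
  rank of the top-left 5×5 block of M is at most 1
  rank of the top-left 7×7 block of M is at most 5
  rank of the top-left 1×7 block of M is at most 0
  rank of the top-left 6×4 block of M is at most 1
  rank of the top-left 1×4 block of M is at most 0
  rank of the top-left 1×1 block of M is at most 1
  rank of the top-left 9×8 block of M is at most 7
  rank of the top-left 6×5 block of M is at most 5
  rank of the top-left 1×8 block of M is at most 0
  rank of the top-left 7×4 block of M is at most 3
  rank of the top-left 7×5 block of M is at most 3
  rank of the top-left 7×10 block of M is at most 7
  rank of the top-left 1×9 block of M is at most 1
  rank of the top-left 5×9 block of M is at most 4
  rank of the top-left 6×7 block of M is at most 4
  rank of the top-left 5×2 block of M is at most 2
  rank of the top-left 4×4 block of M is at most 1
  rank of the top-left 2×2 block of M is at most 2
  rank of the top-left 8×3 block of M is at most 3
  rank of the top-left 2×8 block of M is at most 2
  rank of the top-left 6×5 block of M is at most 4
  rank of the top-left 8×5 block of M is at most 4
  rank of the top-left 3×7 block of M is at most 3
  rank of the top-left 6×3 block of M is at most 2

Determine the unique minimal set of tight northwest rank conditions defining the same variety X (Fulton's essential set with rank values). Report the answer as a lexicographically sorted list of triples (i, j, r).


The tightest implied rank at each (i,j), from the 35 conditions:

  R[1]: 0 | 0 | 0 | 0 | 0 | 0 | 0 | 0 | 1 | 1
  R[2]: 0 | 0 | 0 | 0 | 0 | 1 | 1 | 1 | 2 | 2
  R[3]: 0 | 1 | 1 | 1 | 1 | 2 | 2 | 2 | 3 | 3
  R[4]: 0 | 1 | 1 | 1 | 1 | 2 | 3 | 3 | 4 | 4
  R[5]: 0 | 1 | 1 | 1 | 1 | 2 | 3 | 3 | 4 | 5
  R[6]: 0 | 1 | 1 | 1 | 2 | 3 | 4 | 4 | 5 | 6
  R[7]: 0 | 1 | 2 | 2 | 3 | 4 | 5 | 5 | 6 | 7
  R[8]: 1 | 2 | 3 | 3 | 4 | 5 | 6 | 6 | 7 | 8
  R[9]: 1 | 2 | 3 | 4 | 5 | 6 | 7 | 7 | 8 | 9
  R[10]: 1 | 2 | 3 | 4 | 5 | 6 | 7 | 8 | 9 | 10

the unique w with this rank table is (9, 6, 2, 7, 10, 5, 3, 1, 4, 8).

Rothe diagram D(w) (27 cells), 6 SE-corners (essential conditions):

[(1, 8, 0), (2, 5, 0), (5, 5, 1), (5, 8, 3), (6, 4, 1), (7, 1, 0)]


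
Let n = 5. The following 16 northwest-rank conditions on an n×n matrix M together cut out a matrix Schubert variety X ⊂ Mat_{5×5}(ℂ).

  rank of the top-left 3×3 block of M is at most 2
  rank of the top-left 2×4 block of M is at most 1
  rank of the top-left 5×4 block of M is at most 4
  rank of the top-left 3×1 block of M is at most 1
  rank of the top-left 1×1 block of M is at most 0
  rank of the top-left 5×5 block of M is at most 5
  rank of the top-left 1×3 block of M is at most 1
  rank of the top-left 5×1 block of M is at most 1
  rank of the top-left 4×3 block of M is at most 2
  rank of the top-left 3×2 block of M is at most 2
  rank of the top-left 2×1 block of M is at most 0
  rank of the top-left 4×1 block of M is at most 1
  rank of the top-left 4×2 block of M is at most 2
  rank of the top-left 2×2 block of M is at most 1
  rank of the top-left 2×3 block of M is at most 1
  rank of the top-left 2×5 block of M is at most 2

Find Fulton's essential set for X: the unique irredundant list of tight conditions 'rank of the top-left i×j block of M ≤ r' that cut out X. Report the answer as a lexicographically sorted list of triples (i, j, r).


Recovering R(i,j) via the rank-extension bound from the 16 conditions:

  R[1]: 0 1 1 1 1
  R[2]: 0 1 1 1 2
  R[3]: 1 2 2 2 3
  R[4]: 1 2 2 3 4
  R[5]: 1 2 3 4 5

the unique w with this rank table is (2, 5, 1, 4, 3).

3 SE-corners of the 5-cell Rothe diagram give Ess(w):

[(2, 1, 0), (2, 4, 1), (4, 3, 2)]


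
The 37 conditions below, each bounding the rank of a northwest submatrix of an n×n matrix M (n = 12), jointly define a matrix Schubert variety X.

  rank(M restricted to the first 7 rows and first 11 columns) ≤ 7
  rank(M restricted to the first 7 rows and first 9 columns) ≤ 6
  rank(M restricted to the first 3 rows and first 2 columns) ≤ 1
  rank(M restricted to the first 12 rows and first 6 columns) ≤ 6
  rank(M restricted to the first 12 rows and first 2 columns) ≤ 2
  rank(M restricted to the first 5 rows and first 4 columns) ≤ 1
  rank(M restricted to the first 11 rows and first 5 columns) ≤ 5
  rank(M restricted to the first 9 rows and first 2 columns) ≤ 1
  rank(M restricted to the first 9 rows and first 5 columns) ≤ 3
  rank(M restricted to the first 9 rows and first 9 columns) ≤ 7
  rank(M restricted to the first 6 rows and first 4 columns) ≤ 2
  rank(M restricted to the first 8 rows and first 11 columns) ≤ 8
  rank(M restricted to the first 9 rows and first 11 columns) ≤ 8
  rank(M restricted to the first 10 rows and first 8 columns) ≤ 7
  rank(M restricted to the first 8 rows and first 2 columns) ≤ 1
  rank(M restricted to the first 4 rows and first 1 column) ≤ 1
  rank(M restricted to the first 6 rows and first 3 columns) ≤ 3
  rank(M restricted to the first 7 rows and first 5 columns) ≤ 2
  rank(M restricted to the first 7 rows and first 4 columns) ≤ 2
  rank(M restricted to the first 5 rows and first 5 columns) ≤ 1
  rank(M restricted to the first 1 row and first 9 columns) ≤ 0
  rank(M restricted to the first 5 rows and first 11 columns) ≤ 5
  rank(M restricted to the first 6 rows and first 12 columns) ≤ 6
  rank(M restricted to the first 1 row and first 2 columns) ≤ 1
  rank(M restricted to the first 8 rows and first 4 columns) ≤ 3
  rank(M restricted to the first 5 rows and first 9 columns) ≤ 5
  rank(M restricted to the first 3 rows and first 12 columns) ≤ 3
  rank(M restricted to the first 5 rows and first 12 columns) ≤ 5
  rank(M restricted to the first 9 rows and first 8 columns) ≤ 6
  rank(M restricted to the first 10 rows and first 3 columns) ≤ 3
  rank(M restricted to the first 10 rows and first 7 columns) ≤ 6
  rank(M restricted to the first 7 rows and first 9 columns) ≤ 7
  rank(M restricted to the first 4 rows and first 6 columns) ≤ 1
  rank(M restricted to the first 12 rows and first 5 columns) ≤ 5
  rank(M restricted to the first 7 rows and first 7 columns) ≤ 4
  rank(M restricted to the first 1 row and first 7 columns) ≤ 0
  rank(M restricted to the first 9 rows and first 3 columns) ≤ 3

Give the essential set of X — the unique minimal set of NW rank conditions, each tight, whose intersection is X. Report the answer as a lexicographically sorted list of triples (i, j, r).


Rank table r_w(12×12) implied by the 37 constraints:

  i=1: 0 0 0 0 0 0 0 0 0 1 1 1
  i=2: 1 1 1 1 1 1 1 1 1 2 2 2
  i=3: 1 1 1 1 1 1 2 2 2 3 3 3
  i=4: 1 1 1 1 1 1 2 3 3 4 4 4
  i=5: 1 1 1 1 1 2 3 4 4 5 5 5
  i=6: 1 1 2 2 2 3 4 5 5 6 6 6
  i=7: 1 1 2 2 2 3 4 5 6 7 7 7
  i=8: 1 1 2 3 3 4 5 6 7 8 8 8
  i=9: 1 1 2 3 3 4 5 6 7 8 8 9
  i=10: 1 2 3 4 4 5 6 7 8 9 9 10
  i=11: 1 2 3 4 5 6 7 8 9 10 10 11
  i=12: 1 2 3 4 5 6 7 8 9 10 11 12

so w = (10, 1, 7, 8, 6, 3, 9, 4, 12, 2, 5, 11).

7 SE-corners of the 31-cell Rothe diagram give Ess(w):

[(1, 9, 0), (4, 6, 1), (5, 5, 1), (7, 5, 2), (9, 2, 1), (9, 5, 3), (9, 11, 8)]


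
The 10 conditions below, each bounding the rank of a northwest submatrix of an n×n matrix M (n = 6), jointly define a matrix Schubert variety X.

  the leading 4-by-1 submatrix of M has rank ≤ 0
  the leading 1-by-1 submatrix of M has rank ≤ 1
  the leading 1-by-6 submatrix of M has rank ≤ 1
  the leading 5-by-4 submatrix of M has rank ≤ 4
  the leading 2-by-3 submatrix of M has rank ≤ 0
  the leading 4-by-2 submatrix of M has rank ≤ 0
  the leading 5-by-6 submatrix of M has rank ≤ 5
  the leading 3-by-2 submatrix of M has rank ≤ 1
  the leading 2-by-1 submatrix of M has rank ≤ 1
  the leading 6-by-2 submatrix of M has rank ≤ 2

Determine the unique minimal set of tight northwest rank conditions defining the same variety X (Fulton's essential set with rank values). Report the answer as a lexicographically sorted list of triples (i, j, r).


The tightest implied rank at each (i,j), from the 10 conditions:

  i=1: 0 0 0 1 1 1
  i=2: 0 0 0 1 2 2
  i=3: 0 0 1 2 3 3
  i=4: 0 0 1 2 3 4
  i=5: 1 1 2 3 4 5
  i=6: 1 2 3 4 5 6

giving w = (4, 5, 3, 6, 1, 2) via Δ²R.

|D(w)|=10, |Ess(w)|=2:

[(2, 3, 0), (4, 2, 0)]


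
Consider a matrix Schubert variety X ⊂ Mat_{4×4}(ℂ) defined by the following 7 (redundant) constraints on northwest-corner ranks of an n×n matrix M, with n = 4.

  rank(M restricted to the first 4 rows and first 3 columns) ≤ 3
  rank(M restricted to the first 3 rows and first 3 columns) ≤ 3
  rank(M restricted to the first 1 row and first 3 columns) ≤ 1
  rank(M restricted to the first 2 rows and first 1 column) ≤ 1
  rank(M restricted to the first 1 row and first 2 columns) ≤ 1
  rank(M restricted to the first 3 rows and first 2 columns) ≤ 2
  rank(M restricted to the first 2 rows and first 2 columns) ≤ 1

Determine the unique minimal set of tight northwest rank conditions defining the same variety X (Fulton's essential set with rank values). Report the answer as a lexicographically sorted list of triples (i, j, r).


The tightest implied rank at each (i,j), from the 7 conditions:

  R[1]: 1 | 1 | 1 | 1
  R[2]: 1 | 1 | 2 | 2
  R[3]: 1 | 2 | 3 | 3
  R[4]: 1 | 2 | 3 | 4

reading off 1-entries of Δ²R: w = (1, 3, 2, 4).

ℓ(w)=1; the 1 essential cell (i,j,r):

[(2, 2, 1)]


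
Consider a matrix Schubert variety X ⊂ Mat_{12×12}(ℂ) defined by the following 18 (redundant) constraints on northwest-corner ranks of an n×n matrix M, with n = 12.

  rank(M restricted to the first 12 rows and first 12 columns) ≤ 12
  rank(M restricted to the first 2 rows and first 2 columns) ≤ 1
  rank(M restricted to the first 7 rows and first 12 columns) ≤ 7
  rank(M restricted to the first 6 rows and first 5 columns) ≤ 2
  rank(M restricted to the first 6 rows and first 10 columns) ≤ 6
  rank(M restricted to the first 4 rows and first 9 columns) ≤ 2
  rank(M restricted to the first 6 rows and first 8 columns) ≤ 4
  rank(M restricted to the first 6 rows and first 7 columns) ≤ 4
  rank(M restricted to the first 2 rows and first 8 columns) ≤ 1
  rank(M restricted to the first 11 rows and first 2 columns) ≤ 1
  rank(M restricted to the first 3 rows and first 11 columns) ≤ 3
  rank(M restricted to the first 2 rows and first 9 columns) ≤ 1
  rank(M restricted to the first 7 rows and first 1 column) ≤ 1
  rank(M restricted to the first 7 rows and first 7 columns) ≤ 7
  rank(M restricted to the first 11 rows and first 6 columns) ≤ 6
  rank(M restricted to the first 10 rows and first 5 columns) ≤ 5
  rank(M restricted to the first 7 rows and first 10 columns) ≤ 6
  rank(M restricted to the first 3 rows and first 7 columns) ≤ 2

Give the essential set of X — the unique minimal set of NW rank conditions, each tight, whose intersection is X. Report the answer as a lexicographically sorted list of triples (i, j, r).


The tightest implied rank at each (i,j), from the 18 conditions:

  1 | 1 | 1 | 1 | 1 | 1 | 1 | 1 | 1 | 1 | 1 | 1
  1 | 1 | 1 | 1 | 1 | 1 | 1 | 1 | 1 | 2 | 2 | 2
  1 | 1 | 2 | 2 | 2 | 2 | 2 | 2 | 2 | 3 | 3 | 3
  1 | 1 | 2 | 2 | 2 | 2 | 2 | 2 | 2 | 3 | 4 | 4
  1 | 1 | 2 | 2 | 2 | 3 | 3 | 3 | 3 | 4 | 5 | 5
  1 | 1 | 2 | 2 | 2 | 3 | 4 | 4 | 4 | 5 | 6 | 6
  1 | 1 | 2 | 3 | 3 | 4 | 5 | 5 | 5 | 6 | 7 | 7
  1 | 1 | 2 | 3 | 4 | 5 | 6 | 6 | 6 | 7 | 8 | 8
  1 | 1 | 2 | 3 | 4 | 5 | 6 | 7 | 7 | 8 | 9 | 9
  1 | 1 | 2 | 3 | 4 | 5 | 6 | 7 | 8 | 9 | 10 | 10
  1 | 1 | 2 | 3 | 4 | 5 | 6 | 7 | 8 | 9 | 10 | 11
  1 | 2 | 3 | 4 | 5 | 6 | 7 | 8 | 9 | 10 | 11 | 12

reading off 1-entries of Δ²R: w = (1, 10, 3, 11, 6, 7, 4, 5, 8, 9, 12, 2).

Fulton essential set (4 of the 27 Rothe cells):

[(2, 9, 1), (4, 9, 2), (6, 5, 2), (11, 2, 1)]


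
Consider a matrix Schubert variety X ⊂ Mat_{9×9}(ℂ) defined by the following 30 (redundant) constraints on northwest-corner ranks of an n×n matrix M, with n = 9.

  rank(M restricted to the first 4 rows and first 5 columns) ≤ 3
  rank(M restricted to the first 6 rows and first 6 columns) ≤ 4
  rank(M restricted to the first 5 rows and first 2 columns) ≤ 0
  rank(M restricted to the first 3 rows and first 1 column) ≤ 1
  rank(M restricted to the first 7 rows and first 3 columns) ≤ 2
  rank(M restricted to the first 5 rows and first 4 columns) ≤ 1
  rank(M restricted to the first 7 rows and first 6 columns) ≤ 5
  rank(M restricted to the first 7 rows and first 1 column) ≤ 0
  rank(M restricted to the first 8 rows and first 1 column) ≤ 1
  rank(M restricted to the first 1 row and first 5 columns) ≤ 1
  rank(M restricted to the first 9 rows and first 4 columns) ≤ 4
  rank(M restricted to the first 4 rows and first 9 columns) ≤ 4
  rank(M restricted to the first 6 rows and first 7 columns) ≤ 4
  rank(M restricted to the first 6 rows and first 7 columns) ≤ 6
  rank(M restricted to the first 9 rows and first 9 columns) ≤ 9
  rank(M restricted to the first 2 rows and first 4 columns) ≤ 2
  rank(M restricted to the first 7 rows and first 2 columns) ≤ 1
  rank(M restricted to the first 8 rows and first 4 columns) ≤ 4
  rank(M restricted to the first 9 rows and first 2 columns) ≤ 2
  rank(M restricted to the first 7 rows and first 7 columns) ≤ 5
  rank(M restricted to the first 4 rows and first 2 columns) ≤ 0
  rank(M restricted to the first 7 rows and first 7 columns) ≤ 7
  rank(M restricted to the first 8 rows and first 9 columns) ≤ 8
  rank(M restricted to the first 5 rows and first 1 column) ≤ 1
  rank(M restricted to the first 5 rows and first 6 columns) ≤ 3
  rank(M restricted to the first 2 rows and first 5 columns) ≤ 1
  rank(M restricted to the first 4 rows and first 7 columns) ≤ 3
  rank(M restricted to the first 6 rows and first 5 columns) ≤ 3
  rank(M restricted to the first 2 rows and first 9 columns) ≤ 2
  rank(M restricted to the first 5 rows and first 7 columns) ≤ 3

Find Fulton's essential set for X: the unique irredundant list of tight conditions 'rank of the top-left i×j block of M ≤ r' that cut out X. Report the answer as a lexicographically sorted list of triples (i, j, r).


Reconstructing r_w from the 30 given conditions:

  i=1: 0 0 1 1 1 1 1 1 1
  i=2: 0 0 1 1 1 2 2 2 2
  i=3: 0 0 1 1 2 3 3 3 3
  i=4: 0 0 1 1 2 3 3 4 4
  i=5: 0 0 1 1 2 3 3 4 5
  i=6: 0 1 2 2 3 4 4 5 6
  i=7: 0 1 2 3 4 5 5 6 7
  i=8: 1 2 3 4 5 6 6 7 8
  i=9: 1 2 3 4 5 6 7 8 9

giving w = (3, 6, 5, 8, 9, 2, 4, 1, 7) via Δ²R.

5 SE-corners of the 19-cell Rothe diagram give Ess(w):

[(2, 5, 1), (5, 2, 0), (5, 4, 1), (5, 7, 3), (7, 1, 0)]


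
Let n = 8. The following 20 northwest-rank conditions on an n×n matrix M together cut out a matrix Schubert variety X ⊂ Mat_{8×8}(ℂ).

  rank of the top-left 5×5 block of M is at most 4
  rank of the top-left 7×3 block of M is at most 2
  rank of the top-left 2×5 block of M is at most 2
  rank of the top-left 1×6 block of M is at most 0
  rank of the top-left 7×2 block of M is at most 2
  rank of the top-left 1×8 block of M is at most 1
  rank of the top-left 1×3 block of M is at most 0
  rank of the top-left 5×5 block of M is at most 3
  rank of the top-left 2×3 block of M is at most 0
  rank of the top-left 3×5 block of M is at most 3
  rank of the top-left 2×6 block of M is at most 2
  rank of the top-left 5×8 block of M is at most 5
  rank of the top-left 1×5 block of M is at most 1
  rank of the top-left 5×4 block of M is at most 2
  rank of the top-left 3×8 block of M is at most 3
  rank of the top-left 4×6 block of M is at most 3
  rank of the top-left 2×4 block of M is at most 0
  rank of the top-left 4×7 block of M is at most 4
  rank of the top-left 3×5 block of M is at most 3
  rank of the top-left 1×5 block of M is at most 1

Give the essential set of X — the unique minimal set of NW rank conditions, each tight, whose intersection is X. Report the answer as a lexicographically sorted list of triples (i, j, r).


Rank table r_w(8×8) implied by the 20 constraints:

  R[1]: 0  0  0  0  0  0  1  1
  R[2]: 0  0  0  0  1  1  2  2
  R[3]: 1  1  1  1  2  2  3  3
  R[4]: 1  2  2  2  3  3  4  4
  R[5]: 1  2  2  2  3  4  5  5
  R[6]: 1  2  2  3  4  5  6  6
  R[7]: 1  2  2  3  4  5  6  7
  R[8]: 1  2  3  4  5  6  7  8

the unique w with this rank table is (7, 5, 1, 2, 6, 4, 8, 3).

Fulton essential set (4 of the 14 Rothe cells):

[(1, 6, 0), (2, 4, 0), (5, 4, 2), (7, 3, 2)]


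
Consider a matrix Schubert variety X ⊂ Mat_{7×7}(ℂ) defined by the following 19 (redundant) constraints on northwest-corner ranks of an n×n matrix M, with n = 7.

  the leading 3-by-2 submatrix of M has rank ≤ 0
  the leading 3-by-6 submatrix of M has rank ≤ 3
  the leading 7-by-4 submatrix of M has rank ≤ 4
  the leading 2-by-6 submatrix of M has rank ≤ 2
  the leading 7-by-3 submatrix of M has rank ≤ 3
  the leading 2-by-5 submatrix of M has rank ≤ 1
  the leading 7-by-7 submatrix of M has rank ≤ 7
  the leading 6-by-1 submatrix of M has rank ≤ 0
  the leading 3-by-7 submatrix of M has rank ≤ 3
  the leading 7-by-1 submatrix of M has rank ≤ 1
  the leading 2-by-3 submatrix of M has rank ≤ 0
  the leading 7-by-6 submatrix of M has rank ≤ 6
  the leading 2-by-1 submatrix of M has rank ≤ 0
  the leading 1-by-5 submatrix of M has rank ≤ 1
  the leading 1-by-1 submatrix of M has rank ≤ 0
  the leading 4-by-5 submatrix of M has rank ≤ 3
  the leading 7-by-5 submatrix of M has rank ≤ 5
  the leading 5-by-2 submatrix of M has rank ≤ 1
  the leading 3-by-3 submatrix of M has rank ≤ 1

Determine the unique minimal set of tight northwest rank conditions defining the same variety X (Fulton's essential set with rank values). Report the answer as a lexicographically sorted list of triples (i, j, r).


Propagating the 19 rank bounds to every northwest block:

  0 | 0 | 0 | 1 | 1 | 1 | 1
  0 | 0 | 0 | 1 | 1 | 2 | 2
  0 | 0 | 1 | 2 | 2 | 3 | 3
  0 | 1 | 2 | 3 | 3 | 4 | 4
  0 | 1 | 2 | 3 | 4 | 5 | 5
  0 | 1 | 2 | 3 | 4 | 5 | 6
  1 | 2 | 3 | 4 | 5 | 6 | 7

so w = (4, 6, 3, 2, 5, 7, 1).

D(w) has 12 cells with 4 SE-corners; essential set:

[(2, 3, 0), (2, 5, 1), (3, 2, 0), (6, 1, 0)]


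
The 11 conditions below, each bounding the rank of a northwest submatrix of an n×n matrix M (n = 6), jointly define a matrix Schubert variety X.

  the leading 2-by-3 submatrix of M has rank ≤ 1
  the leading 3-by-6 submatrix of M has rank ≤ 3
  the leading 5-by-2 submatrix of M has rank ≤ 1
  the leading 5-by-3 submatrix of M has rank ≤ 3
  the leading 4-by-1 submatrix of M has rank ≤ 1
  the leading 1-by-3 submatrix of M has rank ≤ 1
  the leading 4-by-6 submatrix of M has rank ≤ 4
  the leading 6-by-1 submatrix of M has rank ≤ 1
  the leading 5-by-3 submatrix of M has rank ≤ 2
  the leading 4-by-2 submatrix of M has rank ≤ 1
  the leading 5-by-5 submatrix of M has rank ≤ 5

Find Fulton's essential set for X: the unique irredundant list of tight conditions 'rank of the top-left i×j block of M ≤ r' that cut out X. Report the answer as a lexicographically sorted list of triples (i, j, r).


The tightest implied rank at each (i,j), from the 11 conditions:

  R[1]: 1  1  1  1  1  1
  R[2]: 1  1  1  2  2  2
  R[3]: 1  1  2  3  3  3
  R[4]: 1  1  2  3  4  4
  R[5]: 1  1  2  3  4  5
  R[6]: 1  2  3  4  5  6

giving w = (1, 4, 3, 5, 6, 2) via Δ²R.

ℓ(w)=5; the 2 essential cells (i,j,r):

[(2, 3, 1), (5, 2, 1)]


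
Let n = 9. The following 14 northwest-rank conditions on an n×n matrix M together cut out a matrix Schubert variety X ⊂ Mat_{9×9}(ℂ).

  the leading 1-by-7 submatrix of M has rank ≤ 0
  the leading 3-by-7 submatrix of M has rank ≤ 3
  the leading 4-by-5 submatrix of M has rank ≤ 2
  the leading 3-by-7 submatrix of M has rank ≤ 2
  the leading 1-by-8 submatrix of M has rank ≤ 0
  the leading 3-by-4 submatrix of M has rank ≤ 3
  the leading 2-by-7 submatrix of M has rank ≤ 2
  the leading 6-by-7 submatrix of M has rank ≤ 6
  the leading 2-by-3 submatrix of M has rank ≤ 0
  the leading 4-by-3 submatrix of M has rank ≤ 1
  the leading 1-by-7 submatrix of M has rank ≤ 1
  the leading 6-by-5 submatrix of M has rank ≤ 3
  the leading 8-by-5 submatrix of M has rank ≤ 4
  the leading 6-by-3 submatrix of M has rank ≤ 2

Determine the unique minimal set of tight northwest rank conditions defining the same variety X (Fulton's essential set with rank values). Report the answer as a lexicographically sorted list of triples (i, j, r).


Reconstructing r_w from the 14 given conditions:

  i=1: 0  0  0  0  0  0  0  0  1
  i=2: 0  0  0  1  1  1  1  1  2
  i=3: 1  1  1  2  2  2  2  2  3
  i=4: 1  1  1  2  2  3  3  3  4
  i=5: 1  2  2  3  3  4  4  4  5
  i=6: 1  2  2  3  3  4  5  5  6
  i=7: 1  2  3  4  4  5  6  6  7
  i=8: 1  2  3  4  4  5  6  7  8
  i=9: 1  2  3  4  5  6  7  8  9

the unique w with this rank table is (9, 4, 1, 6, 2, 7, 3, 8, 5).

ℓ(w)=17; the 7 essential cells (i,j,r):

[(1, 8, 0), (2, 3, 0), (4, 3, 1), (4, 5, 2), (6, 3, 2), (6, 5, 3), (8, 5, 4)]


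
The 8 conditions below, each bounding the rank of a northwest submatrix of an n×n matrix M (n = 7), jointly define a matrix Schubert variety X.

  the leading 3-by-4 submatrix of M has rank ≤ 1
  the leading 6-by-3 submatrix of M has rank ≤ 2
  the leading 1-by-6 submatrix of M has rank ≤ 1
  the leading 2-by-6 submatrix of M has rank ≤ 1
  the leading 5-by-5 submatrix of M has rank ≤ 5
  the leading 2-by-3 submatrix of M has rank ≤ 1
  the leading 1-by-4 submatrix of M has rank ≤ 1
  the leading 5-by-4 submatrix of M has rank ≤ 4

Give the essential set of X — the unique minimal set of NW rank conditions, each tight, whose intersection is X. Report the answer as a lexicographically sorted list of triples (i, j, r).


Reconstructing r_w from the 8 given conditions:

  R[1]: 1 | 1 | 1 | 1 | 1 | 1 | 1
  R[2]: 1 | 1 | 1 | 1 | 1 | 1 | 2
  R[3]: 1 | 1 | 1 | 1 | 2 | 2 | 3
  R[4]: 1 | 2 | 2 | 2 | 3 | 3 | 4
  R[5]: 1 | 2 | 2 | 3 | 4 | 4 | 5
  R[6]: 1 | 2 | 2 | 3 | 4 | 5 | 6
  R[7]: 1 | 2 | 3 | 4 | 5 | 6 | 7

so w = (1, 7, 5, 2, 4, 6, 3).

|D(w)|=10, |Ess(w)|=3:

[(2, 6, 1), (3, 4, 1), (6, 3, 2)]


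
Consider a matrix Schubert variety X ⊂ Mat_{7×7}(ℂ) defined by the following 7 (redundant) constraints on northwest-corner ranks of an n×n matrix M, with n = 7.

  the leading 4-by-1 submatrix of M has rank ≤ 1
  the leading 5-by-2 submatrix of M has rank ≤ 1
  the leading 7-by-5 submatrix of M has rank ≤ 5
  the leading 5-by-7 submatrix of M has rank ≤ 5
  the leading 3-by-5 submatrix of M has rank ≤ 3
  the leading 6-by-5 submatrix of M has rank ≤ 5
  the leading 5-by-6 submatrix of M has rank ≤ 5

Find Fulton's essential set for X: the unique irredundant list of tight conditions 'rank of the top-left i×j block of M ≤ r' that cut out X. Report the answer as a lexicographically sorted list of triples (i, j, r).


Rank table r_w(7×7) implied by the 7 constraints:

  R[1]: 1 1 1 1 1 1 1
  R[2]: 1 1 2 2 2 2 2
  R[3]: 1 1 2 3 3 3 3
  R[4]: 1 1 2 3 4 4 4
  R[5]: 1 1 2 3 4 5 5
  R[6]: 1 2 3 4 5 6 6
  R[7]: 1 2 3 4 5 6 7

so w = (1, 3, 4, 5, 6, 2, 7).

ℓ(w)=4; the 1 essential cell (i,j,r):

[(5, 2, 1)]


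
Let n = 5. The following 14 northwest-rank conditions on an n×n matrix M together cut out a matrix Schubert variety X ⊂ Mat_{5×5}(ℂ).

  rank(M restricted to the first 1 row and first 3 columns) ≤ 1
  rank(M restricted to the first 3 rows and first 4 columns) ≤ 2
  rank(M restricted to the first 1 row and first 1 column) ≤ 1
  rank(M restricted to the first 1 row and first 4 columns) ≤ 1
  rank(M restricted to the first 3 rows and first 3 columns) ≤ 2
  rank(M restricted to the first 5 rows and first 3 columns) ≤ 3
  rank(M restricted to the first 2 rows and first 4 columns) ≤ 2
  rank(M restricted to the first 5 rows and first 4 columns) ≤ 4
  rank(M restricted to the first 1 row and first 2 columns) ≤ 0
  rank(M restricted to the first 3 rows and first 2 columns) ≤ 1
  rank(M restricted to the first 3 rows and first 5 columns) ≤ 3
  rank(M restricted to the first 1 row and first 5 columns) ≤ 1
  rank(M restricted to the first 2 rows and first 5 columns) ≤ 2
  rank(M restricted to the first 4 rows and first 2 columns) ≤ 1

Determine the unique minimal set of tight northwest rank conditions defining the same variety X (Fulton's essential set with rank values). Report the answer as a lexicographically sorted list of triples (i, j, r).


Computing R[i][j] = min implied NW-rank bound (n=5, 14 conditions):

  0  0  1  1  1
  1  1  2  2  2
  1  1  2  2  3
  1  1  2  3  4
  1  2  3  4  5

hence w(1..5) = (3, 1, 5, 4, 2).

|D(w)|=5, |Ess(w)|=3:

[(1, 2, 0), (3, 4, 2), (4, 2, 1)]


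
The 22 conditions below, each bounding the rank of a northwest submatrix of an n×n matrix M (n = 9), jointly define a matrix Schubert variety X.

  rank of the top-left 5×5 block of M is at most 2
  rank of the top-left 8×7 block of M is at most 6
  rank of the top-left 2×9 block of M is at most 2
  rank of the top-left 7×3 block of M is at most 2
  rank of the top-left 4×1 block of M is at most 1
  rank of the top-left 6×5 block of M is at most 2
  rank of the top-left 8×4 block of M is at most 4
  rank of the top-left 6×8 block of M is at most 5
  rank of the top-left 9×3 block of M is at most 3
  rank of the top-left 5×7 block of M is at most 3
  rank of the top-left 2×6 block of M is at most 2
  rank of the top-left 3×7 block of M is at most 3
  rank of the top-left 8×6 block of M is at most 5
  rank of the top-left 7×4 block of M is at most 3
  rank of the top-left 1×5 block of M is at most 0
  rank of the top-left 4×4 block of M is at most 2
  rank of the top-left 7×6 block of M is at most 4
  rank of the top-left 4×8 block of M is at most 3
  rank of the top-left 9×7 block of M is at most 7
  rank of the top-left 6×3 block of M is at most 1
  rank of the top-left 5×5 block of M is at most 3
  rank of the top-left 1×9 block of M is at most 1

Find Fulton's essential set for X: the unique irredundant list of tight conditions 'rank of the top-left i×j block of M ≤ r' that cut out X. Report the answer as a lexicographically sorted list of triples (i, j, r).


Reconstructing r_w from the 22 given conditions:

  i=1: 0 0 0 0 0 1 1 1 1
  i=2: 1 1 1 1 1 2 2 2 2
  i=3: 1 1 1 2 2 3 3 3 3
  i=4: 1 1 1 2 2 3 3 3 4
  i=5: 1 1 1 2 2 3 3 4 5
  i=6: 1 1 1 2 2 3 4 5 6
  i=7: 1 2 2 3 3 4 5 6 7
  i=8: 1 2 3 4 4 5 6 7 8
  i=9: 1 2 3 4 5 6 7 8 9

giving w = (6, 1, 4, 9, 8, 7, 2, 3, 5) via Δ²R.

D(w) has 19 cells with 5 SE-corners; essential set:

[(1, 5, 0), (4, 8, 3), (5, 7, 3), (6, 3, 1), (6, 5, 2)]


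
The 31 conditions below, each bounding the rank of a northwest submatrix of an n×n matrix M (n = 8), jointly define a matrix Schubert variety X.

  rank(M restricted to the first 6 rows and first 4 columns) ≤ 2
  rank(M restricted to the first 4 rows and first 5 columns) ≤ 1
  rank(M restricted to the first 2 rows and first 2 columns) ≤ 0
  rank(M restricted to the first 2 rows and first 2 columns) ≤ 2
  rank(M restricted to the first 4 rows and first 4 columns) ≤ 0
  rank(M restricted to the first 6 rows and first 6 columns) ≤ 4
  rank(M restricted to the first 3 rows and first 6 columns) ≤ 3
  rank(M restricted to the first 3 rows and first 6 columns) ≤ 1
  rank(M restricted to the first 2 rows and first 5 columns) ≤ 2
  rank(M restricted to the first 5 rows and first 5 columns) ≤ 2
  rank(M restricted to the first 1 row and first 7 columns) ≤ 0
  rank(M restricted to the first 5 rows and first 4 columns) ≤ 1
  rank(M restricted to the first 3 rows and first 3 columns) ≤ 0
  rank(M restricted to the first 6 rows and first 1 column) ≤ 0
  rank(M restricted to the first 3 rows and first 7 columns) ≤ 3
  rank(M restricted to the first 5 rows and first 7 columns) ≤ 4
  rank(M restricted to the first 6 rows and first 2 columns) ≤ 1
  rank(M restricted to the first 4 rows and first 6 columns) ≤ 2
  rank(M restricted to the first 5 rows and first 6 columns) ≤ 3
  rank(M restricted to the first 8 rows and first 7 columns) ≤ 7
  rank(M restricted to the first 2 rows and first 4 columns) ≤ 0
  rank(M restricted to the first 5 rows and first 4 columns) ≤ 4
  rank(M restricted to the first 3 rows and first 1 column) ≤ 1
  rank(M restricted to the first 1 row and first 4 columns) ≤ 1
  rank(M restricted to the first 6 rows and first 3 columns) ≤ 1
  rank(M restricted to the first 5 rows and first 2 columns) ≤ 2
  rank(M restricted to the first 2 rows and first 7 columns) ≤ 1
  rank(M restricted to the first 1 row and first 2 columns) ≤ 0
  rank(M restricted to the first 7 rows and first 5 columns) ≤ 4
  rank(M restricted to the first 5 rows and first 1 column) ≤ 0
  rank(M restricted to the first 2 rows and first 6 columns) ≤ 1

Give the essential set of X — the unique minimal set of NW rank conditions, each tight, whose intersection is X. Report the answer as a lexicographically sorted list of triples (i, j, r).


Recovering R(i,j) via the rank-extension bound from the 31 conditions:

  0  0  0  0  0  0  0  1
  0  0  0  0  1  1  1  2
  0  0  0  0  1  1  2  3
  0  0  0  0  1  2  3  4
  0  1  1  1  2  3  4  5
  0  1  1  2  3  4  5  6
  1  2  2  3  4  5  6  7
  1  2  3  4  5  6  7  8

giving w = (8, 5, 7, 6, 2, 4, 1, 3) via Δ²R.

Fulton essential set (5 of the 23 Rothe cells):

[(1, 7, 0), (3, 6, 1), (4, 4, 0), (6, 1, 0), (6, 3, 1)]


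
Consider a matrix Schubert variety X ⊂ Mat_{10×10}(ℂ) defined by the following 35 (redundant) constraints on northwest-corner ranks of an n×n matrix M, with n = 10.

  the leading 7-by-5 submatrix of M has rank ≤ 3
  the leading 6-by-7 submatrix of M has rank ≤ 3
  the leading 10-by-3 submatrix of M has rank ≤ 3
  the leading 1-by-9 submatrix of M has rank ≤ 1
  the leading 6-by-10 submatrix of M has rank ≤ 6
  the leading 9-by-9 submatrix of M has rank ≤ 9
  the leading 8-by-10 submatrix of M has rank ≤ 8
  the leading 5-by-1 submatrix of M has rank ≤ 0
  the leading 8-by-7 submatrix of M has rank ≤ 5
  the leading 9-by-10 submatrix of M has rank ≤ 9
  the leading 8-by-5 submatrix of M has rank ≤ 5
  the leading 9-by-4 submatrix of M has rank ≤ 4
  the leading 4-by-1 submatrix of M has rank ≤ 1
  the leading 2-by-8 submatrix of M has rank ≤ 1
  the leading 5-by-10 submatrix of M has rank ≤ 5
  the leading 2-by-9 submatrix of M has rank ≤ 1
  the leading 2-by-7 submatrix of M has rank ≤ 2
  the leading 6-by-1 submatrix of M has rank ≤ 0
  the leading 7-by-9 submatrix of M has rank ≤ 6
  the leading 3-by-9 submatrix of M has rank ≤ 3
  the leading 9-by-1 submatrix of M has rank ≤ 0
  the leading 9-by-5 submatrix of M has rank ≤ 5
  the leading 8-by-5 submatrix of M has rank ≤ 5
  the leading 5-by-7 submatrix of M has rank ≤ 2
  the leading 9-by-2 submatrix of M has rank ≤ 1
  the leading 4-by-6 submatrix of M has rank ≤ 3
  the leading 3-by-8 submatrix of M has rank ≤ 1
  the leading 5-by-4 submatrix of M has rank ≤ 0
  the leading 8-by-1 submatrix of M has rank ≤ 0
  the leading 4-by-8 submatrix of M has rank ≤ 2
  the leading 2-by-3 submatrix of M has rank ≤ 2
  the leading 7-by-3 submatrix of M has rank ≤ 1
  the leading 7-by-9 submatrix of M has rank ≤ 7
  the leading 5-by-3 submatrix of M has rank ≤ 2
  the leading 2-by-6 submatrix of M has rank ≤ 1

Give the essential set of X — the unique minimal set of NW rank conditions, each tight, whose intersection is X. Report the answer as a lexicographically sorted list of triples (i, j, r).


Recovering R(i,j) via the rank-extension bound from the 35 conditions:

  i=1: 0 | 0 | 0 | 0 | 1 | 1 | 1 | 1 | 1 | 1
  i=2: 0 | 0 | 0 | 0 | 1 | 1 | 1 | 1 | 1 | 2
  i=3: 0 | 0 | 0 | 0 | 1 | 1 | 1 | 1 | 2 | 3
  i=4: 0 | 0 | 0 | 0 | 1 | 2 | 2 | 2 | 3 | 4
  i=5: 0 | 0 | 0 | 0 | 1 | 2 | 2 | 3 | 4 | 5
  i=6: 0 | 1 | 1 | 1 | 2 | 3 | 3 | 4 | 5 | 6
  i=7: 0 | 1 | 1 | 2 | 3 | 4 | 4 | 5 | 6 | 7
  i=8: 0 | 1 | 2 | 3 | 4 | 5 | 5 | 6 | 7 | 8
  i=9: 0 | 1 | 2 | 3 | 4 | 5 | 6 | 7 | 8 | 9
  i=10: 1 | 2 | 3 | 4 | 5 | 6 | 7 | 8 | 9 | 10

giving w = (5, 10, 9, 6, 8, 2, 4, 3, 7, 1) via Δ²R.

Fulton essential set (6 of the 33 Rothe cells):

[(2, 9, 1), (3, 8, 1), (5, 4, 0), (5, 7, 2), (7, 3, 1), (9, 1, 0)]


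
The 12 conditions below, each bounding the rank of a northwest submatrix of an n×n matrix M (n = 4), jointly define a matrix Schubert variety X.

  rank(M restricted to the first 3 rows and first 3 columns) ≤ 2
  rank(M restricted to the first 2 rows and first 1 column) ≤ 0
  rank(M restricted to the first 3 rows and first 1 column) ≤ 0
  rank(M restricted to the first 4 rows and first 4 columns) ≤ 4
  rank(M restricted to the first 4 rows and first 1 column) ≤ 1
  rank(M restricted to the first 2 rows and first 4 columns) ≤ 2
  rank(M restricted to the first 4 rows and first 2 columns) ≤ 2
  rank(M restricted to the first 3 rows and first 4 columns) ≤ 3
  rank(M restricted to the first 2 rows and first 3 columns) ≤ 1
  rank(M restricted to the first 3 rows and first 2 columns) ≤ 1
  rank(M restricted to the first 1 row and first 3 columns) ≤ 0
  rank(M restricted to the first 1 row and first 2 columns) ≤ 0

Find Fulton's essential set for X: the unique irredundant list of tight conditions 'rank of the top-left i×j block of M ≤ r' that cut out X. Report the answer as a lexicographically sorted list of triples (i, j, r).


Reconstructing r_w from the 12 given conditions:

  i=1: 0 | 0 | 0 | 1
  i=2: 0 | 1 | 1 | 2
  i=3: 0 | 1 | 2 | 3
  i=4: 1 | 2 | 3 | 4

reading off 1-entries of Δ²R: w = (4, 2, 3, 1).

Fulton essential set (2 of the 5 Rothe cells):

[(1, 3, 0), (3, 1, 0)]


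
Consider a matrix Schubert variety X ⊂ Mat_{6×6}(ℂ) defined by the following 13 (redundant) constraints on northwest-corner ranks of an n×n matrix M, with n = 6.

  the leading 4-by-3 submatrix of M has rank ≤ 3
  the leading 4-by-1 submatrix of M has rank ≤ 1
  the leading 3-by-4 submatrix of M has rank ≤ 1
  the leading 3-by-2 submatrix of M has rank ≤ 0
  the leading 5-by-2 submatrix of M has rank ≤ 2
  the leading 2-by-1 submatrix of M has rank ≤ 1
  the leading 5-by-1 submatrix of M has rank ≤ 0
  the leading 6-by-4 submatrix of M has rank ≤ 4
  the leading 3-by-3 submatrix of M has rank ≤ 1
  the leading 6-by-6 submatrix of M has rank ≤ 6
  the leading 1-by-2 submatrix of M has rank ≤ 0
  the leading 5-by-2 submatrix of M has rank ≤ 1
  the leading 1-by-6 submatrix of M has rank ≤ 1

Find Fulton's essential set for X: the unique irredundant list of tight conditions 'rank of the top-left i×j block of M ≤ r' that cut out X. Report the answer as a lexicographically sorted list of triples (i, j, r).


Propagating the 13 rank bounds to every northwest block:

  row 1: 0 | 0 | 1 | 1 | 1 | 1
  row 2: 0 | 0 | 1 | 1 | 2 | 2
  row 3: 0 | 0 | 1 | 1 | 2 | 3
  row 4: 0 | 1 | 2 | 2 | 3 | 4
  row 5: 0 | 1 | 2 | 3 | 4 | 5
  row 6: 1 | 2 | 3 | 4 | 5 | 6

giving w = (3, 5, 6, 2, 4, 1) via Δ²R.

Fulton essential set (3 of the 10 Rothe cells):

[(3, 2, 0), (3, 4, 1), (5, 1, 0)]


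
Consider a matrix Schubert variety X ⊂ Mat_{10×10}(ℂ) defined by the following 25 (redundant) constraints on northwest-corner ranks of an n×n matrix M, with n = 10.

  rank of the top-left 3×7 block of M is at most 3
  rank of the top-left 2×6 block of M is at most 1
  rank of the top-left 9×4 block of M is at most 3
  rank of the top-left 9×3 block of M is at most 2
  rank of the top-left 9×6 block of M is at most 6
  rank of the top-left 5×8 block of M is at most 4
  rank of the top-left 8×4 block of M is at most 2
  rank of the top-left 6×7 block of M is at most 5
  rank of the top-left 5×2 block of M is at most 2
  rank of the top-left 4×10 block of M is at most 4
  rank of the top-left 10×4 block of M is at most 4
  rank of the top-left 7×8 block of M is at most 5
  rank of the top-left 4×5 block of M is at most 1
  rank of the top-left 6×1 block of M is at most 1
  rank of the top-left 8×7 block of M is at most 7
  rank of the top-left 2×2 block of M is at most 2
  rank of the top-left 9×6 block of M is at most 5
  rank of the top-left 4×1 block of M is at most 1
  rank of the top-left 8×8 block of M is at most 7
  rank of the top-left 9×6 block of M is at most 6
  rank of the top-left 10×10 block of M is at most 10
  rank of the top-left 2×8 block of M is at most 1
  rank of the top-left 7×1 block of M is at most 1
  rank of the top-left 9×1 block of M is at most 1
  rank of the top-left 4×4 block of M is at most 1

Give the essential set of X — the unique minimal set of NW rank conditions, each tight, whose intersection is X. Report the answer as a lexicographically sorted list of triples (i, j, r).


Recovering R(i,j) via the rank-extension bound from the 25 conditions:

  row 1: 1, 1, 1, 1, 1, 1, 1, 1, 1, 1
  row 2: 1, 1, 1, 1, 1, 1, 1, 1, 2, 2
  row 3: 1, 1, 1, 1, 1, 2, 2, 2, 3, 3
  row 4: 1, 1, 1, 1, 1, 2, 3, 3, 4, 4
  row 5: 1, 2, 2, 2, 2, 3, 4, 4, 5, 5
  row 6: 1, 2, 2, 2, 3, 4, 5, 5, 6, 6
  row 7: 1, 2, 2, 2, 3, 4, 5, 5, 6, 7
  row 8: 1, 2, 2, 2, 3, 4, 5, 6, 7, 8
  row 9: 1, 2, 2, 3, 4, 5, 6, 7, 8, 9
  row 10: 1, 2, 3, 4, 5, 6, 7, 8, 9, 10

the unique w with this rank table is (1, 9, 6, 7, 2, 5, 10, 8, 4, 3).

Rothe diagram D(w) (23 cells), 5 SE-corners (essential conditions):

[(2, 8, 1), (4, 5, 1), (7, 8, 5), (8, 4, 2), (9, 3, 2)]


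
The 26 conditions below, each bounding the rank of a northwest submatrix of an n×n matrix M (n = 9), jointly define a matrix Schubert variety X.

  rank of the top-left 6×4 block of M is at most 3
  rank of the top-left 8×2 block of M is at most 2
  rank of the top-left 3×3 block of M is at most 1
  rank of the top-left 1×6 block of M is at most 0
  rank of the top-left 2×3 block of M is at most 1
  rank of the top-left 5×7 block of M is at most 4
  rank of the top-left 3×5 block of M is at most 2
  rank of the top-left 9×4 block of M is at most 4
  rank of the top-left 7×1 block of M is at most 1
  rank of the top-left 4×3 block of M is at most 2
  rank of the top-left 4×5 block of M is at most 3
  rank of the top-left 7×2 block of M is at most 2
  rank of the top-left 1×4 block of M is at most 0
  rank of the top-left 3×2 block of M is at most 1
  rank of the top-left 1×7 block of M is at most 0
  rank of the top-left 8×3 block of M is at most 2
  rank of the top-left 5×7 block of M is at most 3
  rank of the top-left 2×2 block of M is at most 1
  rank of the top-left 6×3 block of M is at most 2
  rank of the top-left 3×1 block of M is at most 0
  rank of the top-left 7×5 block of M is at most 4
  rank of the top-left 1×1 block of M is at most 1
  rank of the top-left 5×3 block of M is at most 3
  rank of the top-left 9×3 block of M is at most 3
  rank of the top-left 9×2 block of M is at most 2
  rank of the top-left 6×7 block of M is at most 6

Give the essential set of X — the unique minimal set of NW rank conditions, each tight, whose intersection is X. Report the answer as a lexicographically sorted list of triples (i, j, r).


Rank table r_w(9×9) implied by the 26 constraints:

  0 0 0 0 0 0 0 1 1
  0 1 1 1 1 1 1 2 2
  0 1 1 2 2 2 2 3 3
  1 2 2 3 3 3 3 4 4
  1 2 2 3 3 3 3 4 5
  1 2 2 3 4 4 4 5 6
  1 2 2 3 4 5 5 6 7
  1 2 2 3 4 5 6 7 8
  1 2 3 4 5 6 7 8 9

the unique w with this rank table is (8, 2, 4, 1, 9, 5, 6, 7, 3).

|D(w)|=17, |Ess(w)|=5:

[(1, 7, 0), (3, 1, 0), (3, 3, 1), (5, 7, 3), (8, 3, 2)]


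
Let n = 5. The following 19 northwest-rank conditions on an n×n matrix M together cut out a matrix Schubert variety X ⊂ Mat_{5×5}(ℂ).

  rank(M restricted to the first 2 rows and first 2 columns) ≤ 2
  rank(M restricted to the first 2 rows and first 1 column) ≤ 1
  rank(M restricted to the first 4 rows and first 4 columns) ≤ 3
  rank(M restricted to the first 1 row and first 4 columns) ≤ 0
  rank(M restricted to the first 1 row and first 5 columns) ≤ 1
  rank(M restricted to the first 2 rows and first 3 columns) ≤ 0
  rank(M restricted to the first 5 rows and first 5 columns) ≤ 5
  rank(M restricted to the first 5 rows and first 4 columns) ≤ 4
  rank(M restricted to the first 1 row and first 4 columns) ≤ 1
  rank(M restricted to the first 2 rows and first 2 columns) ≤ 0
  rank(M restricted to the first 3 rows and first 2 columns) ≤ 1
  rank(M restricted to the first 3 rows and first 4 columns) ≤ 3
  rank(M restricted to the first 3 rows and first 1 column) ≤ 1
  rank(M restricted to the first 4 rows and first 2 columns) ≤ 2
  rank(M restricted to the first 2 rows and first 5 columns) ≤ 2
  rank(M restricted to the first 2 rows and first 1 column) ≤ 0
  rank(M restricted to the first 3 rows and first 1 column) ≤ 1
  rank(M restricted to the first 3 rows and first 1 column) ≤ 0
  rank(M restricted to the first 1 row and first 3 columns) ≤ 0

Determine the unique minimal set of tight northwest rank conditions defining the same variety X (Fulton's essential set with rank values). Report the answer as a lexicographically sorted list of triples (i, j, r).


Reconstructing r_w from the 19 given conditions:

  0  0  0  0  1
  0  0  0  1  2
  0  1  1  2  3
  1  2  2  3  4
  1  2  3  4  5

hence w(1..5) = (5, 4, 2, 1, 3).

D(w) has 8 cells with 3 SE-corners; essential set:

[(1, 4, 0), (2, 3, 0), (3, 1, 0)]
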